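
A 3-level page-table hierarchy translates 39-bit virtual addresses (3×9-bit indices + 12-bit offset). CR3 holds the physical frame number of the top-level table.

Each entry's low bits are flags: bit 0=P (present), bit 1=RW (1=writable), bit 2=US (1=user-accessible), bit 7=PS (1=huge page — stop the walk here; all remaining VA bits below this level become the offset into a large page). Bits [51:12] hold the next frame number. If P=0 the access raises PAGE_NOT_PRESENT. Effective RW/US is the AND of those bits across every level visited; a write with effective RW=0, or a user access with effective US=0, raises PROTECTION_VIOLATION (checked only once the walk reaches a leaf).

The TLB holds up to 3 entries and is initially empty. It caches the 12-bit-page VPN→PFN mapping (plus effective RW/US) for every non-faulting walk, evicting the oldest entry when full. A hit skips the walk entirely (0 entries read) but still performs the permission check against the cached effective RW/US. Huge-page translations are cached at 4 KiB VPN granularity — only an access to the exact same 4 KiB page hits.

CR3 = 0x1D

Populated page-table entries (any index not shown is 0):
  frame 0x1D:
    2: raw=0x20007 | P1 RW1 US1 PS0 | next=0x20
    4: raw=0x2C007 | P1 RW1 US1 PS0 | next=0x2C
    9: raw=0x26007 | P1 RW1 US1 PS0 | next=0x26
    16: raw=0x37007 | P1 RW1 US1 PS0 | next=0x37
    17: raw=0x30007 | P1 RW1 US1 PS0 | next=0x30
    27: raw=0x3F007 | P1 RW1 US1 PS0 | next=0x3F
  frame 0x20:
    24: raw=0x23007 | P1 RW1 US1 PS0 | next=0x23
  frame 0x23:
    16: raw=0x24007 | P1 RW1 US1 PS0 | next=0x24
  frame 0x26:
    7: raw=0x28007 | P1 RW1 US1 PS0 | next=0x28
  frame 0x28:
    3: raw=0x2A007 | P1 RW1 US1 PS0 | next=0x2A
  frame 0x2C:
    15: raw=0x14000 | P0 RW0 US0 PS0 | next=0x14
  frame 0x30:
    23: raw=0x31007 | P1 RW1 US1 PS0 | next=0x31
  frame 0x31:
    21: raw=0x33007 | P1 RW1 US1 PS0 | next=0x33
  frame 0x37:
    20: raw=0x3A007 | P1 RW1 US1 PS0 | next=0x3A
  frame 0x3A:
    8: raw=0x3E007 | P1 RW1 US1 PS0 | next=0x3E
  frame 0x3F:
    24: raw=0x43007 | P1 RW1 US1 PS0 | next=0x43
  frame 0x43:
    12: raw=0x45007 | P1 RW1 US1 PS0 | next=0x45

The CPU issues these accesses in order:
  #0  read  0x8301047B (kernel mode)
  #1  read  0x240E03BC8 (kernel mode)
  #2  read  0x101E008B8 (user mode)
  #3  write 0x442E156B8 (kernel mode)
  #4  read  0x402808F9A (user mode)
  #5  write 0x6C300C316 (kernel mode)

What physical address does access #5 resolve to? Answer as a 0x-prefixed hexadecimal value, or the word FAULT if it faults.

Per-access translation:
#0 VA=0x8301047B (r,kernel):
  [0] read 0x1D idx=2: raw=0x20007 flags P=1 W=1 U=1 S=0
  [1] read 0x20 idx=24: raw=0x23007 flags P=1 W=1 U=1 S=0
  [2] read 0x23 idx=16: raw=0x24007 flags P=1 W=1 U=1 S=0
  ⇒ phys 0x2447B  [3 reads]
#1 VA=0x240E03BC8 (r,kernel):
  [0] read 0x1D idx=9: raw=0x26007 flags P=1 W=1 U=1 S=0
  [1] read 0x26 idx=7: raw=0x28007 flags P=1 W=1 U=1 S=0
  [2] read 0x28 idx=3: raw=0x2A007 flags P=1 W=1 U=1 S=0
  ⇒ phys 0x2ABC8  [3 reads]
#2 VA=0x101E008B8 (r,user):
  [0] read 0x1D idx=4: raw=0x2C007 flags P=1 W=1 U=1 S=0
  [1] read 0x2C idx=15: raw=0x14000 flags P=0 W=0 U=0 S=0
  ✗ PAGE_NOT_PRESENT  [2 reads]
#3 VA=0x442E156B8 (w,kernel):
  [0] read 0x1D idx=17: raw=0x30007 flags P=1 W=1 U=1 S=0
  [1] read 0x30 idx=23: raw=0x31007 flags P=1 W=1 U=1 S=0
  [2] read 0x31 idx=21: raw=0x33007 flags P=1 W=1 U=1 S=0
  ⇒ phys 0x336B8  [3 reads]
#4 VA=0x402808F9A (r,user):
  [0] read 0x1D idx=16: raw=0x37007 flags P=1 W=1 U=1 S=0
  [1] read 0x37 idx=20: raw=0x3A007 flags P=1 W=1 U=1 S=0
  [2] read 0x3A idx=8: raw=0x3E007 flags P=1 W=1 U=1 S=0
  ⇒ phys 0x3EF9A  [3 reads]
#5 VA=0x6C300C316 (w,kernel):
  [0] read 0x1D idx=27: raw=0x3F007 flags P=1 W=1 U=1 S=0
  [1] read 0x3F idx=24: raw=0x43007 flags P=1 W=1 U=1 S=0
  [2] read 0x43 idx=12: raw=0x45007 flags P=1 W=1 U=1 S=0
  ⇒ phys 0x45316  [3 reads]

Access #5 PA: 0x45316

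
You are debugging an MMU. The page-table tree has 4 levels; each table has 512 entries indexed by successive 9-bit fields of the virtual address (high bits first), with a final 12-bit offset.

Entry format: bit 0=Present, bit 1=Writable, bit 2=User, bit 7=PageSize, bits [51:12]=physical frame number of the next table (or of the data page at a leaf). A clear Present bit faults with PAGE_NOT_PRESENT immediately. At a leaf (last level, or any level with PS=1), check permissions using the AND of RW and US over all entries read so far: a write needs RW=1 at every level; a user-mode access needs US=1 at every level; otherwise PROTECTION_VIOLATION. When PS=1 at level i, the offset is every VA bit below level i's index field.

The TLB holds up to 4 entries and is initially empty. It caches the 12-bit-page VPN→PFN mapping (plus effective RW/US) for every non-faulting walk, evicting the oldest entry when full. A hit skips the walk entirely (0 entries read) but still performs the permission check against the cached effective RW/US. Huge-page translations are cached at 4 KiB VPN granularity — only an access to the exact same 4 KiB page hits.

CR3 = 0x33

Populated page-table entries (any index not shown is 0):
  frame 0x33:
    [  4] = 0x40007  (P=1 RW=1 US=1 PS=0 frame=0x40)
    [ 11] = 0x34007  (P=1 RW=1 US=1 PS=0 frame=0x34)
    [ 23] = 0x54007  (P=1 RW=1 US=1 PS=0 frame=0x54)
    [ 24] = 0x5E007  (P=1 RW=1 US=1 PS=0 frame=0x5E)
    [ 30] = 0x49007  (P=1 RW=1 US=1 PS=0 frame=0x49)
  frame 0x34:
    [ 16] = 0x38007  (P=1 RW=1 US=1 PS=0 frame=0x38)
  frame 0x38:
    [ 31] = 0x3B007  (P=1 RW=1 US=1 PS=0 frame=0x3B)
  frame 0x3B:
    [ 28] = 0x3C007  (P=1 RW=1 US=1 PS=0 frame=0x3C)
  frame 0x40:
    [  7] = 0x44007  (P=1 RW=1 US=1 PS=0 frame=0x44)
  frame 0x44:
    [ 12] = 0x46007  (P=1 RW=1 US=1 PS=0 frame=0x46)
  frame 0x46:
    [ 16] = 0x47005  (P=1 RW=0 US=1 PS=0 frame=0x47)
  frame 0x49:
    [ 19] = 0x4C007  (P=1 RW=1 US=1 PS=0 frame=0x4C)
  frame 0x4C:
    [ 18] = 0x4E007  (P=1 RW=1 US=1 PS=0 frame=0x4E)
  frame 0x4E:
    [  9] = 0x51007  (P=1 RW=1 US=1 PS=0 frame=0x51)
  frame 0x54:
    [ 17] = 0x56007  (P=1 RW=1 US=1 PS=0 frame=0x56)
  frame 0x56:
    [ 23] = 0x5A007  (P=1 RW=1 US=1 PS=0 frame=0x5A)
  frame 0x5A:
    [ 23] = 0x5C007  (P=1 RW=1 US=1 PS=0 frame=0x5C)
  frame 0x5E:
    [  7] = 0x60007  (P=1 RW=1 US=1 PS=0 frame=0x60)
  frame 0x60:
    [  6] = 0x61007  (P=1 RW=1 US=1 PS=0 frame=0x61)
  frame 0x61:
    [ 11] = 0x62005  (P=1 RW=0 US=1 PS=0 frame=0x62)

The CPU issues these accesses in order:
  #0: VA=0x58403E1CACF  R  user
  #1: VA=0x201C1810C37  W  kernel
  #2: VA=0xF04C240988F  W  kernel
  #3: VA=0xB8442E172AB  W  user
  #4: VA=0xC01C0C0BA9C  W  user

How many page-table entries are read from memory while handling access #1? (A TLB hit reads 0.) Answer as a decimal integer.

Walk each access:
#0 VA=0x58403E1CACF (r,user):
  [0] read 0x33 idx=11: raw=0x34007 flags P=1 W=1 U=1 S=0
  [1] read 0x34 idx=16: raw=0x38007 flags P=1 W=1 U=1 S=0
  [2] read 0x38 idx=31: raw=0x3B007 flags P=1 W=1 U=1 S=0
  [3] read 0x3B idx=28: raw=0x3C007 flags P=1 W=1 U=1 S=0
  → PA=0x3CACF  (4 entries read)
#1 VA=0x201C1810C37 (w,kernel):
  [0] read 0x33 idx=4: raw=0x40007 flags P=1 W=1 U=1 S=0
  [1] read 0x40 idx=7: raw=0x44007 flags P=1 W=1 U=1 S=0
  [2] read 0x44 idx=12: raw=0x46007 flags P=1 W=1 U=1 S=0
  [3] read 0x46 idx=16: raw=0x47005 flags P=1 W=0 U=1 S=0
  ✗ PROTECTION_VIOLATION  [4 reads]
#2 VA=0xF04C240988F (w,kernel):
  [0] read 0x33 idx=30: raw=0x49007 flags P=1 W=1 U=1 S=0
  [1] read 0x49 idx=19: raw=0x4C007 flags P=1 W=1 U=1 S=0
  [2] read 0x4C idx=18: raw=0x4E007 flags P=1 W=1 U=1 S=0
  [3] read 0x4E idx=9: raw=0x51007 flags P=1 W=1 U=1 S=0
  → PA=0x5188F  (4 entries read)
#3 VA=0xB8442E172AB (w,user):
  [0] read 0x33 idx=23: raw=0x54007 flags P=1 W=1 U=1 S=0
  [1] read 0x54 idx=17: raw=0x56007 flags P=1 W=1 U=1 S=0
  [2] read 0x56 idx=23: raw=0x5A007 flags P=1 W=1 U=1 S=0
  [3] read 0x5A idx=23: raw=0x5C007 flags P=1 W=1 U=1 S=0
  → PA=0x5C2AB  (4 entries read)
#4 VA=0xC01C0C0BA9C (w,user):
  [0] read 0x33 idx=24: raw=0x5E007 flags P=1 W=1 U=1 S=0
  [1] read 0x5E idx=7: raw=0x60007 flags P=1 W=1 U=1 S=0
  [2] read 0x60 idx=6: raw=0x61007 flags P=1 W=1 U=1 S=0
  [3] read 0x61 idx=11: raw=0x62005 flags P=1 W=0 U=1 S=0
  ✗ PROTECTION_VIOLATION  [4 reads]

Entries read for #1: 4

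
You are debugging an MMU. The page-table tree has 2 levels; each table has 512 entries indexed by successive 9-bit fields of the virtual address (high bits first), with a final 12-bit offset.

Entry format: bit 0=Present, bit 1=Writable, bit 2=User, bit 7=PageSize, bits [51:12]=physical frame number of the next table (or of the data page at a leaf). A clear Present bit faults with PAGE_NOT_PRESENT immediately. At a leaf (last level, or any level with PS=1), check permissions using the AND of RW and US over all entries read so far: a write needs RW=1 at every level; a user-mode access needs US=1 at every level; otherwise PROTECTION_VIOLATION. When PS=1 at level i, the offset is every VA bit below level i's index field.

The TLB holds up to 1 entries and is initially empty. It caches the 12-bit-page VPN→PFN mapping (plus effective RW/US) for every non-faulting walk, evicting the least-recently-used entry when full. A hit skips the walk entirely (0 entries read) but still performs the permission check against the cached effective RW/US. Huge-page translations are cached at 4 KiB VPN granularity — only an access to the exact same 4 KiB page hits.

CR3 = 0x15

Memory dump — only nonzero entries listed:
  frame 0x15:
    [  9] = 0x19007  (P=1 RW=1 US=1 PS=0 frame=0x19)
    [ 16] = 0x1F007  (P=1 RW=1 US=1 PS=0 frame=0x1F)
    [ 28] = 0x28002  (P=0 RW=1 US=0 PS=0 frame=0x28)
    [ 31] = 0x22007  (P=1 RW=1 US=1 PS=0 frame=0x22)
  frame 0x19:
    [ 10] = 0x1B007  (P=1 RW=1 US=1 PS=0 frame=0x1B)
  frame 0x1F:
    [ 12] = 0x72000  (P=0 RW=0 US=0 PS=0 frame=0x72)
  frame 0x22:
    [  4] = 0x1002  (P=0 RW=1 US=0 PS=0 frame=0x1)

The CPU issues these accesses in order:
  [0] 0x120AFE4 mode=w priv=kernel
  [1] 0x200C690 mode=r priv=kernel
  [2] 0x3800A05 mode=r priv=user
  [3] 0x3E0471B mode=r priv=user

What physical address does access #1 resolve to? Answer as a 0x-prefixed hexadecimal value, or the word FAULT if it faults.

Trace:
#0 VA=0x120AFE4 (w,kernel):
  L0: frame=0x15 idx=9 entry=0x19007 [P=1 RW=1 US=1 PS=0]
  L1: frame=0x19 idx=10 entry=0x1B007 [P=1 RW=1 US=1 PS=0]
  → PA=0x1BFE4  (2 entries read)
#1 VA=0x200C690 (r,kernel):
  L0: frame=0x15 idx=16 entry=0x1F007 [P=1 RW=1 US=1 PS=0]
  L1: frame=0x1F idx=12 entry=0x72000 [P=0 RW=0 US=0 PS=0]
  ✗ PAGE_NOT_PRESENT  [2 reads]
#2 VA=0x3800A05 (r,user):
  L0: frame=0x15 idx=28 entry=0x28002 [P=0 RW=1 US=0 PS=0]
  ✗ PAGE_NOT_PRESENT  [1 reads]
#3 VA=0x3E0471B (r,user):
  L0: frame=0x15 idx=31 entry=0x22007 [P=1 RW=1 US=1 PS=0]
  L1: frame=0x22 idx=4 entry=0x1002 [P=0 RW=1 US=0 PS=0]
  ✗ PAGE_NOT_PRESENT  [2 reads]

Access #1 PA: FAULT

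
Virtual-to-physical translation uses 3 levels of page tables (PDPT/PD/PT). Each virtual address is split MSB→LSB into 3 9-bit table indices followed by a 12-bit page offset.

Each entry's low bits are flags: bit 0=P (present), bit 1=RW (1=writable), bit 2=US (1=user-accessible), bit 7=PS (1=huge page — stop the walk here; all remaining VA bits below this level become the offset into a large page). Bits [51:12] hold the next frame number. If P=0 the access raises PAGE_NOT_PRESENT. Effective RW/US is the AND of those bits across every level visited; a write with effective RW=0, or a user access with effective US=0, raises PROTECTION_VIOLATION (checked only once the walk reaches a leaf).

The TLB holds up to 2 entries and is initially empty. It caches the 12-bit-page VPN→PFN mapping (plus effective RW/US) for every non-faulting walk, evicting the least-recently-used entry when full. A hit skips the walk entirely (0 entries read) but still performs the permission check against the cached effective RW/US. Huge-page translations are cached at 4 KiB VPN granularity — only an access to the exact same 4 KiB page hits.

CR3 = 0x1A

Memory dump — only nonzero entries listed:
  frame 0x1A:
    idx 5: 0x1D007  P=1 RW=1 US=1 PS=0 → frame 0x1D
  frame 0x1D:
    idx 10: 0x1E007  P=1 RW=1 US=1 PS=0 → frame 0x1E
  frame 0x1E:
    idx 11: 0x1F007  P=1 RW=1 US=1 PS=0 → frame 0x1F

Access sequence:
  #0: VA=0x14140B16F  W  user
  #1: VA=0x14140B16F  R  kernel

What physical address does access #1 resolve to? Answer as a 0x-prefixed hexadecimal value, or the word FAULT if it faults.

Per-access translation:
#0 VA=0x14140B16F (w,user):
  L0: frame=0x1A idx=5 entry=0x1D007 [P=1 RW=1 US=1 PS=0]
  L1: frame=0x1D idx=10 entry=0x1E007 [P=1 RW=1 US=1 PS=0]
  L2: frame=0x1E idx=11 entry=0x1F007 [P=1 RW=1 US=1 PS=0]
  ✓ 0x1F16F  — 3 lookups
#1 VA=0x14140B16F (r,kernel):
  TLB hit vpn=0x14140B → PA=0x1F16F

Access #1 PA: 0x1F16F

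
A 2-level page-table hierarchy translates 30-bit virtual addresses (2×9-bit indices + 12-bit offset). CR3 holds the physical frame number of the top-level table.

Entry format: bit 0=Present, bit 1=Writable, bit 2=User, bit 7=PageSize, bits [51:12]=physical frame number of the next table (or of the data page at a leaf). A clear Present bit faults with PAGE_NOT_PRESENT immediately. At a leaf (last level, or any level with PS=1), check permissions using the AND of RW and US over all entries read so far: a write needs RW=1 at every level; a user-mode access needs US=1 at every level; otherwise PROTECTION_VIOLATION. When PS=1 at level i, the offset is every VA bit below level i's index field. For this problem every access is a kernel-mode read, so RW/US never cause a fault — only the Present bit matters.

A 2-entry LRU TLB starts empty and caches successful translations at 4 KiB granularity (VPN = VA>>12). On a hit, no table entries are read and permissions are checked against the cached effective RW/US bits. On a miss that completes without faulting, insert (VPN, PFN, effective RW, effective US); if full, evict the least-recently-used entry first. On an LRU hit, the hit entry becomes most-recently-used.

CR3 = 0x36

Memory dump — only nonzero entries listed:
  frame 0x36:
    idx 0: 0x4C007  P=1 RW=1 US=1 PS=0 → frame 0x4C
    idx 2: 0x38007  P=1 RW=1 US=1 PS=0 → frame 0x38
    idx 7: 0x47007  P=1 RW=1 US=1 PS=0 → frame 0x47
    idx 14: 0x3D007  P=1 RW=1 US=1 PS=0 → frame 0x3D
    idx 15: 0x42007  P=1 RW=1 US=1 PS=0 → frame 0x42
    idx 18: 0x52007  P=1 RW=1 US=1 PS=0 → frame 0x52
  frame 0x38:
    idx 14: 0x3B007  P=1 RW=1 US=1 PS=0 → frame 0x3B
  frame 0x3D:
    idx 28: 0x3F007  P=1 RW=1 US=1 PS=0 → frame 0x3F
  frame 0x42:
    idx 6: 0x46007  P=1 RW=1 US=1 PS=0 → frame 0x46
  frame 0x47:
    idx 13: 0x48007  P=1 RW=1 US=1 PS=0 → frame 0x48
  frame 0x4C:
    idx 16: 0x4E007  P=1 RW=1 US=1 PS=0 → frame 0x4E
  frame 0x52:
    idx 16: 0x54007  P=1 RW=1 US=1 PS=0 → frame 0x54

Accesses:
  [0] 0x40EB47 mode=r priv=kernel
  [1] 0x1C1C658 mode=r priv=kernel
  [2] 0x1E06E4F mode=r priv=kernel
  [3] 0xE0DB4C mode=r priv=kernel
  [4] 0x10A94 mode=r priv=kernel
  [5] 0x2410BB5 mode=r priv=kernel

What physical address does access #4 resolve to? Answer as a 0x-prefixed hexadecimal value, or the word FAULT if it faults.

Trace:
#0 VA=0x40EB47 (r,kernel):
  [0] read 0x36 idx=2: raw=0x38007 flags P=1 W=1 U=1 S=0
  [1] read 0x38 idx=14: raw=0x3B007 flags P=1 W=1 U=1 S=0
  ⇒ phys 0x3BB47  [2 reads]
#1 VA=0x1C1C658 (r,kernel):
  [0] read 0x36 idx=14: raw=0x3D007 flags P=1 W=1 U=1 S=0
  [1] read 0x3D idx=28: raw=0x3F007 flags P=1 W=1 U=1 S=0
  ⇒ phys 0x3F658  [2 reads]
#2 VA=0x1E06E4F (r,kernel):
  [0] read 0x36 idx=15: raw=0x42007 flags P=1 W=1 U=1 S=0
  [1] read 0x42 idx=6: raw=0x46007 flags P=1 W=1 U=1 S=0
  ⇒ phys 0x46E4F  [2 reads]
#3 VA=0xE0DB4C (r,kernel):
  [0] read 0x36 idx=7: raw=0x47007 flags P=1 W=1 U=1 S=0
  [1] read 0x47 idx=13: raw=0x48007 flags P=1 W=1 U=1 S=0
  ⇒ phys 0x48B4C  [2 reads]
#4 VA=0x10A94 (r,kernel):
  [0] read 0x36 idx=0: raw=0x4C007 flags P=1 W=1 U=1 S=0
  [1] read 0x4C idx=16: raw=0x4E007 flags P=1 W=1 U=1 S=0
  ⇒ phys 0x4EA94  [2 reads]
#5 VA=0x2410BB5 (r,kernel):
  [0] read 0x36 idx=18: raw=0x52007 flags P=1 W=1 U=1 S=0
  [1] read 0x52 idx=16: raw=0x54007 flags P=1 W=1 U=1 S=0
  ⇒ phys 0x54BB5  [2 reads]

Access #4 PA: 0x4EA94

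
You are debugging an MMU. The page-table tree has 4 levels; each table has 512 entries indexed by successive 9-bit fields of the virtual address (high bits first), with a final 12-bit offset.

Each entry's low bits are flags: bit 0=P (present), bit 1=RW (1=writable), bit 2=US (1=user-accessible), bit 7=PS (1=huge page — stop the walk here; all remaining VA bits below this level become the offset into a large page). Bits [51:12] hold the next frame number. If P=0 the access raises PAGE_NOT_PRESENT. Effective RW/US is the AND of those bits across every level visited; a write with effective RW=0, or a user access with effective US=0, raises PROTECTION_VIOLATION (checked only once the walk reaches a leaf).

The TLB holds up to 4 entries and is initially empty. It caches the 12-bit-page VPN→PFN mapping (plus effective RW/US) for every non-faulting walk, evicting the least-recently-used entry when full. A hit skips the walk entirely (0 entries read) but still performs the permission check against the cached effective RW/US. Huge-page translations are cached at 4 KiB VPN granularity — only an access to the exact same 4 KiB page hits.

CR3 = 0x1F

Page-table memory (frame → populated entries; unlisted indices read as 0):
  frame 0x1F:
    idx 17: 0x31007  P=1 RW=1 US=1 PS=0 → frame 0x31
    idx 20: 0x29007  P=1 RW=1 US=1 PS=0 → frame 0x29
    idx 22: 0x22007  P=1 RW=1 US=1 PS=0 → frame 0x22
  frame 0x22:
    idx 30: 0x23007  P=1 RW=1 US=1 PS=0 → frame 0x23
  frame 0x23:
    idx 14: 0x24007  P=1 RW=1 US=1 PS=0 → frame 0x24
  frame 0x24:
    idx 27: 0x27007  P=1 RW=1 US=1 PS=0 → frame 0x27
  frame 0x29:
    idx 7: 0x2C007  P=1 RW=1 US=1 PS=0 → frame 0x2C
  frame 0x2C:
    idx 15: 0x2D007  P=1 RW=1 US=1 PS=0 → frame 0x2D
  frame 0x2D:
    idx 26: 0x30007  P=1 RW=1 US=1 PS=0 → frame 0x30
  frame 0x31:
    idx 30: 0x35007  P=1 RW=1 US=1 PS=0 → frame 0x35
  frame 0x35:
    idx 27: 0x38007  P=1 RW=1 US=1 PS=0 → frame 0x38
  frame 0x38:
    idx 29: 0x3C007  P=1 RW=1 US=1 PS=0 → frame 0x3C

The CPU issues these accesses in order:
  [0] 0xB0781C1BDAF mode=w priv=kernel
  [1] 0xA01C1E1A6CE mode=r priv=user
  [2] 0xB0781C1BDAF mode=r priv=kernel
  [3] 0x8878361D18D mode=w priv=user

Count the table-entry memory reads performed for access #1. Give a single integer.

Trace:
#0 VA=0xB0781C1BDAF (w,kernel):
  [0] read 0x1F idx=22: raw=0x22007 flags P=1 W=1 U=1 S=0
  [1] read 0x22 idx=30: raw=0x23007 flags P=1 W=1 U=1 S=0
  [2] read 0x23 idx=14: raw=0x24007 flags P=1 W=1 U=1 S=0
  [3] read 0x24 idx=27: raw=0x27007 flags P=1 W=1 U=1 S=0
  ⇒ phys 0x27DAF  [4 reads]
#1 VA=0xA01C1E1A6CE (r,user):
  [0] read 0x1F idx=20: raw=0x29007 flags P=1 W=1 U=1 S=0
  [1] read 0x29 idx=7: raw=0x2C007 flags P=1 W=1 U=1 S=0
  [2] read 0x2C idx=15: raw=0x2D007 flags P=1 W=1 U=1 S=0
  [3] read 0x2D idx=26: raw=0x30007 flags P=1 W=1 U=1 S=0
  ⇒ phys 0x306CE  [4 reads]
#2 VA=0xB0781C1BDAF (r,kernel):
  TLB hit vpn=0xB0781C1B → PA=0x27DAF
#3 VA=0x8878361D18D (w,user):
  [0] read 0x1F idx=17: raw=0x31007 flags P=1 W=1 U=1 S=0
  [1] read 0x31 idx=30: raw=0x35007 flags P=1 W=1 U=1 S=0
  [2] read 0x35 idx=27: raw=0x38007 flags P=1 W=1 U=1 S=0
  [3] read 0x38 idx=29: raw=0x3C007 flags P=1 W=1 U=1 S=0
  ⇒ phys 0x3C18D  [4 reads]

Entries read for #1: 4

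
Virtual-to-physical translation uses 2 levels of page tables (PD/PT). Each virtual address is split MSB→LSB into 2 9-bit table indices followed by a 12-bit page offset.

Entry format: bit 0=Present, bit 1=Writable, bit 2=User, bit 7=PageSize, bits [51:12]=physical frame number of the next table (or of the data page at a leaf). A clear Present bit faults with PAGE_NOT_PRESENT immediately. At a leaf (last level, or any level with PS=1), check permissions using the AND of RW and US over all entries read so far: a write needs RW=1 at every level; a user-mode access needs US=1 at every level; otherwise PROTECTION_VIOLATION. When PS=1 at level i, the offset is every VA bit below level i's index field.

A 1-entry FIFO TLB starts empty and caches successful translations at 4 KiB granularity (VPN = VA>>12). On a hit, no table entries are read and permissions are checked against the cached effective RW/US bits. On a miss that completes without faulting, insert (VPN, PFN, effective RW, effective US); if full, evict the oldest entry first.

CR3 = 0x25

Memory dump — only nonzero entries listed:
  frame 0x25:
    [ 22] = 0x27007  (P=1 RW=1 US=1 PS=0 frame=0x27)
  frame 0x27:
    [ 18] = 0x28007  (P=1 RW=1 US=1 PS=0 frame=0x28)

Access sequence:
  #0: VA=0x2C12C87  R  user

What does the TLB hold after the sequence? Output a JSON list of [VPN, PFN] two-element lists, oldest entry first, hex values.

Per-access translation:
#0 VA=0x2C12C87 (r,user):
  L0 @0x25[22] → 0x27007  P=1,RW=1,US=1,PS=0
  L1 @0x27[18] → 0x28007  P=1,RW=1,US=1,PS=0
  ⇒ phys 0x28C87  [2 reads]

TLB: [["0x2C12", "0x28"]]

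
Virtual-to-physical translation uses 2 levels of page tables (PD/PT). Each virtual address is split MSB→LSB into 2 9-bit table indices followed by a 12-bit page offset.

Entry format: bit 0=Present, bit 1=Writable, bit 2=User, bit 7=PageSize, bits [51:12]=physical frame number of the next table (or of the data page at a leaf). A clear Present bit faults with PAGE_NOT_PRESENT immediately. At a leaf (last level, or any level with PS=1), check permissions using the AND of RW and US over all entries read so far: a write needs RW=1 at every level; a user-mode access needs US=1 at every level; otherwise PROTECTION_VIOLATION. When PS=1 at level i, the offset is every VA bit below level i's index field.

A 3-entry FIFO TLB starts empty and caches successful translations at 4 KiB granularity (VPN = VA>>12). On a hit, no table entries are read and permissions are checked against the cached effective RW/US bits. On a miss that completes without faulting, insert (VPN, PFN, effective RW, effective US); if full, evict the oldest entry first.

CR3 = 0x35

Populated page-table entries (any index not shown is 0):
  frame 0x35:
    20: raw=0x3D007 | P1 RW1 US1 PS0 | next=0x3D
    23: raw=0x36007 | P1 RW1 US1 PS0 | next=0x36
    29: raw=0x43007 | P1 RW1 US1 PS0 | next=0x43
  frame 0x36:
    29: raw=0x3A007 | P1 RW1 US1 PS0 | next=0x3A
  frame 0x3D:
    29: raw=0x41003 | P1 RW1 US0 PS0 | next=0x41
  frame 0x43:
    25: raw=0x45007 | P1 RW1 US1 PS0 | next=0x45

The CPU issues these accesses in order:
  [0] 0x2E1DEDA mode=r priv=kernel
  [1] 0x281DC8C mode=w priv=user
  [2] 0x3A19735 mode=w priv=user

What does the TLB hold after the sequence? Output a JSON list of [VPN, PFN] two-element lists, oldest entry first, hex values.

Per-access translation:
#0 VA=0x2E1DEDA (r,kernel):
  L0 @0x35[23] → 0x36007  P=1,RW=1,US=1,PS=0
  L1 @0x36[29] → 0x3A007  P=1,RW=1,US=1,PS=0
  ✓ 0x3AEDA  — 2 lookups
#1 VA=0x281DC8C (w,user):
  L0 @0x35[20] → 0x3D007  P=1,RW=1,US=1,PS=0
  L1 @0x3D[29] → 0x41003  P=1,RW=1,US=0,PS=0
  ✗ PROTECTION_VIOLATION  [2 reads]
#2 VA=0x3A19735 (w,user):
  L0 @0x35[29] → 0x43007  P=1,RW=1,US=1,PS=0
  L1 @0x43[25] → 0x45007  P=1,RW=1,US=1,PS=0
  ✓ 0x45735  — 2 lookups

TLB: [["0x2E1D", "0x3A"], ["0x3A19", "0x45"]]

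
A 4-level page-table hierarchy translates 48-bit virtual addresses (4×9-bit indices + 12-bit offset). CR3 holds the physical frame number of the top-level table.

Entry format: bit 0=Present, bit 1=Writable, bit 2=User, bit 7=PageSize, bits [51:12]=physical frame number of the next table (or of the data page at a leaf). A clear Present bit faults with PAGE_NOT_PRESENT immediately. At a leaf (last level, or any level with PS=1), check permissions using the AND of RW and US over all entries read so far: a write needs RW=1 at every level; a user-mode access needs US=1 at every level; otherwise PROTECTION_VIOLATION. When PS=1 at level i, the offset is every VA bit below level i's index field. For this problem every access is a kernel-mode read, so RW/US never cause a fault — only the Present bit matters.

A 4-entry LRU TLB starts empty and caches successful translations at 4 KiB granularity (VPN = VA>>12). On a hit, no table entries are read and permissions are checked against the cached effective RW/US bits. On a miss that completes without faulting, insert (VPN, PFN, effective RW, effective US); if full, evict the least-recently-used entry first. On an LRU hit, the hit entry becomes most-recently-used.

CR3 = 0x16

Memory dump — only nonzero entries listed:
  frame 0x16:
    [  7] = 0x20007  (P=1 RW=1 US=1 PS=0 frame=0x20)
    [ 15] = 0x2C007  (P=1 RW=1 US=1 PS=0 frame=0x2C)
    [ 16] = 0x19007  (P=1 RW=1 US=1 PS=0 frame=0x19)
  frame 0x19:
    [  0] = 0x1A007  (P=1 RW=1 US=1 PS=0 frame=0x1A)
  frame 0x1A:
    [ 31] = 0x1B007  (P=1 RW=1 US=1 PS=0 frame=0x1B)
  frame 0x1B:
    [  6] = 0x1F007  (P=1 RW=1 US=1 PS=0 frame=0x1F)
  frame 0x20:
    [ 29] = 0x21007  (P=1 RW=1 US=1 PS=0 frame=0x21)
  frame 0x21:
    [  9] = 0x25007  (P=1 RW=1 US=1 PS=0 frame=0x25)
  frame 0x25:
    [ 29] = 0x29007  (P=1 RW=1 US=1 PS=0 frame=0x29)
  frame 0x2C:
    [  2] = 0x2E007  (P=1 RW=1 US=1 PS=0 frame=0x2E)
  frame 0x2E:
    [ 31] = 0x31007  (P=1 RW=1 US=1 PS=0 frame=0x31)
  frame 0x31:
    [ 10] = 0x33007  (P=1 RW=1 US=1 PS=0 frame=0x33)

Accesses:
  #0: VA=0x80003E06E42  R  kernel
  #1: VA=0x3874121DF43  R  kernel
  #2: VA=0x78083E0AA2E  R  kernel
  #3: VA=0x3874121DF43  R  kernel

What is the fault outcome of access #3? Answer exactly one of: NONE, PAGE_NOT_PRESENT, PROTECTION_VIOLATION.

Trace:
#0 VA=0x80003E06E42 (r,kernel):
  lvl0: tbl 0x16, slot 16 ⇒ 0x19007 (P1/RW1/US1/PS0)
  lvl1: tbl 0x19, slot 0 ⇒ 0x1A007 (P1/RW1/US1/PS0)
  lvl2: tbl 0x1A, slot 31 ⇒ 0x1B007 (P1/RW1/US1/PS0)
  lvl3: tbl 0x1B, slot 6 ⇒ 0x1F007 (P1/RW1/US1/PS0)
  → PA=0x1FE42  (4 entries read)
#1 VA=0x3874121DF43 (r,kernel):
  lvl0: tbl 0x16, slot 7 ⇒ 0x20007 (P1/RW1/US1/PS0)
  lvl1: tbl 0x20, slot 29 ⇒ 0x21007 (P1/RW1/US1/PS0)
  lvl2: tbl 0x21, slot 9 ⇒ 0x25007 (P1/RW1/US1/PS0)
  lvl3: tbl 0x25, slot 29 ⇒ 0x29007 (P1/RW1/US1/PS0)
  → PA=0x29F43  (4 entries read)
#2 VA=0x78083E0AA2E (r,kernel):
  lvl0: tbl 0x16, slot 15 ⇒ 0x2C007 (P1/RW1/US1/PS0)
  lvl1: tbl 0x2C, slot 2 ⇒ 0x2E007 (P1/RW1/US1/PS0)
  lvl2: tbl 0x2E, slot 31 ⇒ 0x31007 (P1/RW1/US1/PS0)
  lvl3: tbl 0x31, slot 10 ⇒ 0x33007 (P1/RW1/US1/PS0)
  → PA=0x33A2E  (4 entries read)
#3 VA=0x3874121DF43 (r,kernel):
  TLB hit vpn=0x3874121D → PA=0x29F43

Access #3 fault: NONE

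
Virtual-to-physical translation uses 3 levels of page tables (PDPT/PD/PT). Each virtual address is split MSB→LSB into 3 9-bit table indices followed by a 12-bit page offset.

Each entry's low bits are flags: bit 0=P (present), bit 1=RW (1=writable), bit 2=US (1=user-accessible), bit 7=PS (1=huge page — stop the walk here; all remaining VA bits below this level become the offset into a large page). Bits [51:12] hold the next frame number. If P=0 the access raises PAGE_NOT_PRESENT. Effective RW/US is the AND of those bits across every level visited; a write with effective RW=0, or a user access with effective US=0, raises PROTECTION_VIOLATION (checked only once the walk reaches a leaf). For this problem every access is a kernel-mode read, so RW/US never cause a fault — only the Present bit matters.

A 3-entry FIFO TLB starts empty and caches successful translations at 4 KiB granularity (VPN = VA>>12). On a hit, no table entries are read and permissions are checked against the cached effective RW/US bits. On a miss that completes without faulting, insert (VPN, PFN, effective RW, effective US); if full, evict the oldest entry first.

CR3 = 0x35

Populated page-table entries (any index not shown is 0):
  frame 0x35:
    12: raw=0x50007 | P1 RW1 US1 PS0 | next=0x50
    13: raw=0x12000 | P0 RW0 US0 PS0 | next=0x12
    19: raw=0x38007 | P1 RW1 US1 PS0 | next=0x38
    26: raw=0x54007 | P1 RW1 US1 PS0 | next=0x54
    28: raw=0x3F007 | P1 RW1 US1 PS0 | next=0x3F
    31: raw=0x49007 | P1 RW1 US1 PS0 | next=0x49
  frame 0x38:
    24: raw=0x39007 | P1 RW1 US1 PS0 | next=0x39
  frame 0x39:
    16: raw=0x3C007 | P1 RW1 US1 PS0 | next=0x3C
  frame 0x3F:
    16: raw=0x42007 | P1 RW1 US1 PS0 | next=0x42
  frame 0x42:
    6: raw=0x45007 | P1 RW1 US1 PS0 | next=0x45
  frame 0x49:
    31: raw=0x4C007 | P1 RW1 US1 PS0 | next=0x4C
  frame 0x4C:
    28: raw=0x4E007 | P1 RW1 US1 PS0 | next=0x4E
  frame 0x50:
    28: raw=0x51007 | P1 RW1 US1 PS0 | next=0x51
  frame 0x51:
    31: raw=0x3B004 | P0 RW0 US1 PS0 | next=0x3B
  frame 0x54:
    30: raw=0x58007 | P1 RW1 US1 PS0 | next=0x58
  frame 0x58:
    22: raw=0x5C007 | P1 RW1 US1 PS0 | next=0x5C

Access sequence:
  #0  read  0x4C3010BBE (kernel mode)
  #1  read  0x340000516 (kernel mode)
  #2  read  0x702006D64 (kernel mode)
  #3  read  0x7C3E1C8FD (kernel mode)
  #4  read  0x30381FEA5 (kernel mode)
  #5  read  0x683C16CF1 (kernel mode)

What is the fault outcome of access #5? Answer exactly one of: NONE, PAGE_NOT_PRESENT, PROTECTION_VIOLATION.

Trace:
#0 VA=0x4C3010BBE (r,kernel):
  L0: frame=0x35 idx=19 entry=0x38007 [P=1 RW=1 US=1 PS=0]
  L1: frame=0x38 idx=24 entry=0x39007 [P=1 RW=1 US=1 PS=0]
  L2: frame=0x39 idx=16 entry=0x3C007 [P=1 RW=1 US=1 PS=0]
  ✓ 0x3CBBE  — 3 lookups
#1 VA=0x340000516 (r,kernel):
  L0: frame=0x35 idx=13 entry=0x12000 [P=0 RW=0 US=0 PS=0]
  ✗ PAGE_NOT_PRESENT  [1 reads]
#2 VA=0x702006D64 (r,kernel):
  L0: frame=0x35 idx=28 entry=0x3F007 [P=1 RW=1 US=1 PS=0]
  L1: frame=0x3F idx=16 entry=0x42007 [P=1 RW=1 US=1 PS=0]
  L2: frame=0x42 idx=6 entry=0x45007 [P=1 RW=1 US=1 PS=0]
  ✓ 0x45D64  — 3 lookups
#3 VA=0x7C3E1C8FD (r,kernel):
  L0: frame=0x35 idx=31 entry=0x49007 [P=1 RW=1 US=1 PS=0]
  L1: frame=0x49 idx=31 entry=0x4C007 [P=1 RW=1 US=1 PS=0]
  L2: frame=0x4C idx=28 entry=0x4E007 [P=1 RW=1 US=1 PS=0]
  ✓ 0x4E8FD  — 3 lookups
#4 VA=0x30381FEA5 (r,kernel):
  L0: frame=0x35 idx=12 entry=0x50007 [P=1 RW=1 US=1 PS=0]
  L1: frame=0x50 idx=28 entry=0x51007 [P=1 RW=1 US=1 PS=0]
  L2: frame=0x51 idx=31 entry=0x3B004 [P=0 RW=0 US=1 PS=0]
  ✗ PAGE_NOT_PRESENT  [3 reads]
#5 VA=0x683C16CF1 (r,kernel):
  L0: frame=0x35 idx=26 entry=0x54007 [P=1 RW=1 US=1 PS=0]
  L1: frame=0x54 idx=30 entry=0x58007 [P=1 RW=1 US=1 PS=0]
  L2: frame=0x58 idx=22 entry=0x5C007 [P=1 RW=1 US=1 PS=0]
  ✓ 0x5CCF1  — 3 lookups

Access #5 fault: NONE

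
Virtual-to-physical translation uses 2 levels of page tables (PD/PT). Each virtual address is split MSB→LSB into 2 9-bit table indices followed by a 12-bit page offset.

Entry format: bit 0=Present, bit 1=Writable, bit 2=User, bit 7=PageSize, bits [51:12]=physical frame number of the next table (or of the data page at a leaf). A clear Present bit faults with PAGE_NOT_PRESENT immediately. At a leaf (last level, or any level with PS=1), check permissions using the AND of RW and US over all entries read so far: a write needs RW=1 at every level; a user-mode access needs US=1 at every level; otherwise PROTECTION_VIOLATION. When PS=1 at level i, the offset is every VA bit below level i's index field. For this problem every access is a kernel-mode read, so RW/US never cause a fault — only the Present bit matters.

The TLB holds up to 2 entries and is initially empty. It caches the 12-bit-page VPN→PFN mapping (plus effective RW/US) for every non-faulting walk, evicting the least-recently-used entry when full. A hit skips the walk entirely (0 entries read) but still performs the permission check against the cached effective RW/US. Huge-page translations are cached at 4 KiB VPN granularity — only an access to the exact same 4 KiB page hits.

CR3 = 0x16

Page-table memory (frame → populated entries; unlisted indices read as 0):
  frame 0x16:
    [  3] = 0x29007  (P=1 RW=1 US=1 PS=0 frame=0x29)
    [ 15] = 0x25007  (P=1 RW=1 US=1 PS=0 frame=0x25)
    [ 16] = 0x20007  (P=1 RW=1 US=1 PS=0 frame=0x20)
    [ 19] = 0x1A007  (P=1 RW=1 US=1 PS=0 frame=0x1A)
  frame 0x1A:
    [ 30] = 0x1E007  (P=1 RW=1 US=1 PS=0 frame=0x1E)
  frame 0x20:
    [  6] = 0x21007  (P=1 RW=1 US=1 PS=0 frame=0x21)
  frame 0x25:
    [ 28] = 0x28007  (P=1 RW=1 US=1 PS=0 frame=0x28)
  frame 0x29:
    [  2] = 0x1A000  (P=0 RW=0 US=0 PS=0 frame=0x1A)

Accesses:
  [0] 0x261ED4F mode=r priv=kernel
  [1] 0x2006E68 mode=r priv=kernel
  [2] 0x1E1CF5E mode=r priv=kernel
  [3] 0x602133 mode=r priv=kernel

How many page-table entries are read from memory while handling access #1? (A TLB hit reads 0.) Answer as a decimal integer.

Trace:
#0 VA=0x261ED4F (r,kernel):
  L0: frame=0x16 idx=19 entry=0x1A007 [P=1 RW=1 US=1 PS=0]
  L1: frame=0x1A idx=30 entry=0x1E007 [P=1 RW=1 US=1 PS=0]
  ⇒ phys 0x1ED4F  [2 reads]
#1 VA=0x2006E68 (r,kernel):
  L0: frame=0x16 idx=16 entry=0x20007 [P=1 RW=1 US=1 PS=0]
  L1: frame=0x20 idx=6 entry=0x21007 [P=1 RW=1 US=1 PS=0]
  ⇒ phys 0x21E68  [2 reads]
#2 VA=0x1E1CF5E (r,kernel):
  L0: frame=0x16 idx=15 entry=0x25007 [P=1 RW=1 US=1 PS=0]
  L1: frame=0x25 idx=28 entry=0x28007 [P=1 RW=1 US=1 PS=0]
  ⇒ phys 0x28F5E  [2 reads]
#3 VA=0x602133 (r,kernel):
  L0: frame=0x16 idx=3 entry=0x29007 [P=1 RW=1 US=1 PS=0]
  L1: frame=0x29 idx=2 entry=0x1A000 [P=0 RW=0 US=0 PS=0]
  ⇒ fault: PAGE_NOT_PRESENT  — 2 lookups

Entries read for #1: 2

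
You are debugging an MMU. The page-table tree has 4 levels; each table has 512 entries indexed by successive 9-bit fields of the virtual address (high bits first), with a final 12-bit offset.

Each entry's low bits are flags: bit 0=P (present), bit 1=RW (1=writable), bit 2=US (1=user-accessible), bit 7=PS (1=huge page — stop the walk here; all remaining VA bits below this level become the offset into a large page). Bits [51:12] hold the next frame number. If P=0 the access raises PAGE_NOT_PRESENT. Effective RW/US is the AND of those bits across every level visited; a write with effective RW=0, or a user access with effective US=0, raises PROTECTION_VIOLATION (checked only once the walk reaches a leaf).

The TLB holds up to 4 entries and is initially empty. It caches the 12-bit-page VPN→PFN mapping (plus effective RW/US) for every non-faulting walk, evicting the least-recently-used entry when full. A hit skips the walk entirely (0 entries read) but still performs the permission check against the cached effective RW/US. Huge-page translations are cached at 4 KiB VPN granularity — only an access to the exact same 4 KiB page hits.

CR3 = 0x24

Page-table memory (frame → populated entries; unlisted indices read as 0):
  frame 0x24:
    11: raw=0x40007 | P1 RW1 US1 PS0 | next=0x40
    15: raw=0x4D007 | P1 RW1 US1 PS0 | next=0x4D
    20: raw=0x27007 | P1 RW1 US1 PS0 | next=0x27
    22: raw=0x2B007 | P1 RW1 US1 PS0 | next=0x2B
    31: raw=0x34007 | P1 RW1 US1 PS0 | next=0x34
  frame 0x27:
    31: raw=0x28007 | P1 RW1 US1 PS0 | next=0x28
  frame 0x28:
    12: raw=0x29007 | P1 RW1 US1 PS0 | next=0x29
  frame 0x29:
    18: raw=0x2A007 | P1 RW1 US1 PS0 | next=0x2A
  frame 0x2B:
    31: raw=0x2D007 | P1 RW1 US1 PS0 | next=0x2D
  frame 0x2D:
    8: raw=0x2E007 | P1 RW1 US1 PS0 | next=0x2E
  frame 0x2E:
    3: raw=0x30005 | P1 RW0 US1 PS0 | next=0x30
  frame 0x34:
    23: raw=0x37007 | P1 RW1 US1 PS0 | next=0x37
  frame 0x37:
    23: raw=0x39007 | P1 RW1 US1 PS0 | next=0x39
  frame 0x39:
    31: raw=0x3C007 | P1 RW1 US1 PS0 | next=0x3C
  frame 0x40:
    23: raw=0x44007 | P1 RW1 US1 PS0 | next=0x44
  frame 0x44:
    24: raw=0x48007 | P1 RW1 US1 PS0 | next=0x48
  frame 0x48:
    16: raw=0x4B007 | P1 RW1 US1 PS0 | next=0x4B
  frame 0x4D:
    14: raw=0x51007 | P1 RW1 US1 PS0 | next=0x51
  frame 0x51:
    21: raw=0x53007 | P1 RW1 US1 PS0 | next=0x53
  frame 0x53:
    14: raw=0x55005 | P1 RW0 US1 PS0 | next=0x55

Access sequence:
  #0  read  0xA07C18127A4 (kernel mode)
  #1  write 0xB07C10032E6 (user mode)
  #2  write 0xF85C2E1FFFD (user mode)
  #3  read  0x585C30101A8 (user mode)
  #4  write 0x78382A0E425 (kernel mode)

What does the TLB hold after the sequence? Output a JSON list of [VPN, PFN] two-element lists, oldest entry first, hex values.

Walk each access:
#0 VA=0xA07C18127A4 (r,kernel):
  [0] read 0x24 idx=20: raw=0x27007 flags P=1 W=1 U=1 S=0
  [1] read 0x27 idx=31: raw=0x28007 flags P=1 W=1 U=1 S=0
  [2] read 0x28 idx=12: raw=0x29007 flags P=1 W=1 U=1 S=0
  [3] read 0x29 idx=18: raw=0x2A007 flags P=1 W=1 U=1 S=0
  ✓ 0x2A7A4  — 4 lookups
#1 VA=0xB07C10032E6 (w,user):
  [0] read 0x24 idx=22: raw=0x2B007 flags P=1 W=1 U=1 S=0
  [1] read 0x2B idx=31: raw=0x2D007 flags P=1 W=1 U=1 S=0
  [2] read 0x2D idx=8: raw=0x2E007 flags P=1 W=1 U=1 S=0
  [3] read 0x2E idx=3: raw=0x30005 flags P=1 W=0 U=1 S=0
  → PROTECTION_VIOLATION  (4 entries read)
#2 VA=0xF85C2E1FFFD (w,user):
  [0] read 0x24 idx=31: raw=0x34007 flags P=1 W=1 U=1 S=0
  [1] read 0x34 idx=23: raw=0x37007 flags P=1 W=1 U=1 S=0
  [2] read 0x37 idx=23: raw=0x39007 flags P=1 W=1 U=1 S=0
  [3] read 0x39 idx=31: raw=0x3C007 flags P=1 W=1 U=1 S=0
  ✓ 0x3CFFD  — 4 lookups
#3 VA=0x585C30101A8 (r,user):
  [0] read 0x24 idx=11: raw=0x40007 flags P=1 W=1 U=1 S=0
  [1] read 0x40 idx=23: raw=0x44007 flags P=1 W=1 U=1 S=0
  [2] read 0x44 idx=24: raw=0x48007 flags P=1 W=1 U=1 S=0
  [3] read 0x48 idx=16: raw=0x4B007 flags P=1 W=1 U=1 S=0
  ✓ 0x4B1A8  — 4 lookups
#4 VA=0x78382A0E425 (w,kernel):
  [0] read 0x24 idx=15: raw=0x4D007 flags P=1 W=1 U=1 S=0
  [1] read 0x4D idx=14: raw=0x51007 flags P=1 W=1 U=1 S=0
  [2] read 0x51 idx=21: raw=0x53007 flags P=1 W=1 U=1 S=0
  [3] read 0x53 idx=14: raw=0x55005 flags P=1 W=0 U=1 S=0
  → PROTECTION_VIOLATION  (4 entries read)

TLB: [["0xA07C1812", "0x2A"], ["0xF85C2E1F", "0x3C"], ["0x585C3010", "0x4B"]]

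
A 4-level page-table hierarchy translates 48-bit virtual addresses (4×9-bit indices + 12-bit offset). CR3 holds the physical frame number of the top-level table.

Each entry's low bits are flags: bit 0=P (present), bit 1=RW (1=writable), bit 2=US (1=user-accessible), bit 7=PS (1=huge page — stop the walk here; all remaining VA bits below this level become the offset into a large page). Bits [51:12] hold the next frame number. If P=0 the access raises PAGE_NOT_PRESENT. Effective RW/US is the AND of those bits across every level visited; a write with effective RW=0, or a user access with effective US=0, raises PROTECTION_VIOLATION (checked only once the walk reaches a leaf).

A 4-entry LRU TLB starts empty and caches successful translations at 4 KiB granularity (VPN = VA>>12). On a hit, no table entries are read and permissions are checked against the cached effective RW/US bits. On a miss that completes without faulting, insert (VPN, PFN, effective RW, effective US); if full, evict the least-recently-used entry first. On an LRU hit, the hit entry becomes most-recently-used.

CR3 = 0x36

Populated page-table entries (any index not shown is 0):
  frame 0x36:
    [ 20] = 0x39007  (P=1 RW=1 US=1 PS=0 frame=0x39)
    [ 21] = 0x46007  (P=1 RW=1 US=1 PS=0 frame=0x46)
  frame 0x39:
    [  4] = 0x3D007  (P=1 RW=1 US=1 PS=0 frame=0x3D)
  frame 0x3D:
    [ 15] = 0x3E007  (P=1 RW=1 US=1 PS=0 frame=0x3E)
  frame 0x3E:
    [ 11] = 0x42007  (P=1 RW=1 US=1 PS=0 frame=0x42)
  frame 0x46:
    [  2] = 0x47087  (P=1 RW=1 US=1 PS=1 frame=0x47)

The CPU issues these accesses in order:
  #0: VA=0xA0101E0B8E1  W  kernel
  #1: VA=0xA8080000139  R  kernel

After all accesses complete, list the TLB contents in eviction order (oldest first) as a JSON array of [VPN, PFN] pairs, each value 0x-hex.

Trace:
#0 VA=0xA0101E0B8E1 (w,kernel):
  L0 @0x36[20] → 0x39007  P=1,RW=1,US=1,PS=0
  L1 @0x39[4] → 0x3D007  P=1,RW=1,US=1,PS=0
  L2 @0x3D[15] → 0x3E007  P=1,RW=1,US=1,PS=0
  L3 @0x3E[11] → 0x42007  P=1,RW=1,US=1,PS=0
  ✓ 0x428E1  — 4 lookups
#1 VA=0xA8080000139 (r,kernel):
  L0 @0x36[21] → 0x46007  P=1,RW=1,US=1,PS=0
  L1 @0x46[2] → 0x47087  P=1,RW=1,US=1,PS=1
  ✓ 0x47139 (huge @L1)  — 2 lookups

TLB: [["0xA0101E0B", "0x42"], ["0xA8080000", "0x47"]]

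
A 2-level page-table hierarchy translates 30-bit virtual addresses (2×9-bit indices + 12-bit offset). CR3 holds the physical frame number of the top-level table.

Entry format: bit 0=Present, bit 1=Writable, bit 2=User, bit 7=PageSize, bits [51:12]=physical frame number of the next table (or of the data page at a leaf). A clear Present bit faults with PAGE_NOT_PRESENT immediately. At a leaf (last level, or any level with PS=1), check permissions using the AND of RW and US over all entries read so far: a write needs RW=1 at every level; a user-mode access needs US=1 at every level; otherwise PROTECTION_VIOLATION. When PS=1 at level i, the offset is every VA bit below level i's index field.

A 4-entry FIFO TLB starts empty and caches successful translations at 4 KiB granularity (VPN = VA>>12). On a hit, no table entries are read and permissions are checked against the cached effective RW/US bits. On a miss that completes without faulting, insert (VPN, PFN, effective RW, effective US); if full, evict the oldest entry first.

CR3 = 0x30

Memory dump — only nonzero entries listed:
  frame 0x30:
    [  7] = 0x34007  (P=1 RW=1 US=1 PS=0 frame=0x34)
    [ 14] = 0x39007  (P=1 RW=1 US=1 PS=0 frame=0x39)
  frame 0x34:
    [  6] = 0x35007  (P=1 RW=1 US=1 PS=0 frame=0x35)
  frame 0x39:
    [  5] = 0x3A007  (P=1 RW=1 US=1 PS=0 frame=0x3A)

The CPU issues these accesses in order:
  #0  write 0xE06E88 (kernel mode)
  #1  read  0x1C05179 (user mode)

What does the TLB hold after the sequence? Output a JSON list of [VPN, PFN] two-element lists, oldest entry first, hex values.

Per-access translation:
#0 VA=0xE06E88 (w,kernel):
  lvl0: tbl 0x30, slot 7 ⇒ 0x34007 (P1/RW1/US1/PS0)
  lvl1: tbl 0x34, slot 6 ⇒ 0x35007 (P1/RW1/US1/PS0)
  ⇒ phys 0x35E88  [2 reads]
#1 VA=0x1C05179 (r,user):
  lvl0: tbl 0x30, slot 14 ⇒ 0x39007 (P1/RW1/US1/PS0)
  lvl1: tbl 0x39, slot 5 ⇒ 0x3A007 (P1/RW1/US1/PS0)
  ⇒ phys 0x3A179  [2 reads]

TLB: [["0xE06", "0x35"], ["0x1C05", "0x3A"]]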